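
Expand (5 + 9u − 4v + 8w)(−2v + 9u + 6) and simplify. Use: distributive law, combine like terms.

−34v + 99u + 30 − 54uv + 81u² + 8v² − 16vw + 72uw + 48w

(5 + 9u − 4v + 8w)(−2v + 9u + 6)
= −10v + 45u + 30 − 18uv + 81u² + 54u + 8v² − 36uv − 24v − 16vw + 72uw + 48w    [distributive law]
= −34v + 99u + 30 − 54uv + 81u² + 8v² − 16vw + 72uw + 48w    [combine like terms]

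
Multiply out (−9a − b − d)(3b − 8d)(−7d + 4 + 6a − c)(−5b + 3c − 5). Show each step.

(−9a − b − d)(3b − 8d)(−7d + 4 + 6a − c)(−5b + 3c − 5)
= (−27ab + 72ad − 3b^2 + 8bd − 3bd + 8d^2)(−7d + 4 + 6a − c)(−5b + 3c − 5)    [distributive law]
= (−27ab + 72ad − 3b^2 + 5bd + 8d^2)(−7d + 4 + 6a − c)(−5b + 3c − 5)    [combine like terms]
= (189abd − 108ab − 162a^2b + 27abc − 504ad^2 + 288ad + 432a^2d − 72acd + 21b^2d − 12b^2 − 18ab^2 + 3b^2c − 35bd^2 + 20bd + 30abd − 5bcd − 56d^3 + 32d^2 + 48ad^2 − 8cd^2)(−5b + 3c − 5)    [distributive law]
= (219abd − 108ab − 162a^2b + 27abc − 456ad^2 + 288ad + 432a^2d − 72acd + 21b^2d − 12b^2 − 18ab^2 + 3b^2c − 35bd^2 + 20bd − 5bcd − 56d^3 + 32d^2 − 8cd^2)(−5b + 3c − 5)    [combine like terms]
= −1095ab^2d + 657abcd − 1095abd + 540ab^2 − 324abc + 540ab + 810a^2b^2 − 486a^2bc + 810a^2b − 135ab^2c + 81abc^2 − 135abc + 2280abd^2 − 1368acd^2 + 2280ad^2 − 1440abd + 864acd − 1440ad − 2160a^2bd + 1296a^2cd − 2160a^2d + 360abcd − 216ac^2d + 360acd − 105b^3d + 63b^2cd − 105b^2d + 60b^3 − 36b^2c + 60b^2 + 90ab^3 − 54ab^2c + 90ab^2 − 15b^3c + 9b^2c^2 − 15b^2c + 175b^2d^2 − 105bcd^2 + 175bd^2 − 100b^2d + 60bcd − 100bd + 25b^2cd − 15bc^2d + 25bcd + 280bd^3 − 168cd^3 + 280d^3 − 160bd^2 + 96cd^2 − 160d^2 + 40bcd^2 − 24c^2d^2 + 40cd^2    [distributive law]
= −1095ab^2d + 1017abcd − 2535abd + 630ab^2 − 459abc + 540ab + 810a^2b^2 − 486a^2bc + 810a^2b − 189ab^2c + 81abc^2 + 2280abd^2 − 1368acd^2 + 2280ad^2 + 1224acd − 1440ad − 2160a^2bd + 1296a^2cd − 2160a^2d − 216ac^2d − 105b^3d + 88b^2cd − 205b^2d + 60b^3 − 51b^2c + 60b^2 + 90ab^3 − 15b^3c + 9b^2c^2 + 175b^2d^2 − 65bcd^2 + 15bd^2 + 85bcd − 100bd − 15bc^2d + 280bd^3 − 168cd^3 + 280d^3 + 136cd^2 − 160d^2 − 24c^2d^2    [combine like terms]

−1095ab^2d + 1017abcd − 2535abd + 630ab^2 − 459abc + 540ab + 810a^2b^2 − 486a^2bc + 810a^2b − 189ab^2c + 81abc^2 + 2280abd^2 − 1368acd^2 + 2280ad^2 + 1224acd − 1440ad − 2160a^2bd + 1296a^2cd − 2160a^2d − 216ac^2d − 105b^3d + 88b^2cd − 205b^2d + 60b^3 − 51b^2c + 60b^2 + 90ab^3 − 15b^3c + 9b^2c^2 + 175b^2d^2 − 65bcd^2 + 15bd^2 + 85bcd − 100bd − 15bc^2d + 280bd^3 − 168cd^3 + 280d^3 + 136cd^2 − 160d^2 − 24c^2d^2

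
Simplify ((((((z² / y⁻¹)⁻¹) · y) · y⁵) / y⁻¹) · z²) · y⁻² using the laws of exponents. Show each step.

y⁴

((((((z² / y⁻¹)⁻¹) · y) · y⁵) / y⁻¹) · z²) · y⁻²
= (((((((z²)⁻¹) / ((y⁻¹)⁻¹)) · y) · y⁵) / y⁻¹) · z²) · y⁻²    [power of a quotient]
= (((((z⁻² / ((y⁻¹)⁻¹)) · y) · y⁵) / y⁻¹) · z²) · y⁻²    [power of a power]
= (((((z⁻² / y) · y) · y⁵) / y⁻¹) · z²) · y⁻²    [power of a power]
= y⁴    [quotient of powers; product of powers]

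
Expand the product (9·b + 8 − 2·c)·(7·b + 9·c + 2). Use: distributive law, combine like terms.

63·b^2 + 67·b·c + 74·b + 68·c + 16 − 18·c^2

(9·b + 8 − 2·c)·(7·b + 9·c + 2)
= 63·b^2 + 81·b·c + 18·b + 56·b + 72·c + 16 − 14·b·c − 18·c^2 − 4·c    [distributive law]
= 63·b^2 + 67·b·c + 74·b + 68·c + 16 − 18·c^2    [combine like terms]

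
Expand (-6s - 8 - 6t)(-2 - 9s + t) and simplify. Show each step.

84s + 54s^2 + 48st + 16 + 4t - 6t^2

(-6s - 8 - 6t)(-2 - 9s + t)
= 12s + 54s^2 - 6st + 16 + 72s - 8t + 12t + 54st - 6t^2    [distributive law]
= 84s + 54s^2 + 48st + 16 + 4t - 6t^2    [combine like terms]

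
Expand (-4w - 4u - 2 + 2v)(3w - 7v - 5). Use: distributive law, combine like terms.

(-4w - 4u - 2 + 2v)(3w - 7v - 5)
= -12w^2 + 28vw + 20w - 12uw + 28uv + 20u - 6w + 14v + 10 + 6vw - 14v^2 - 10v    [distributive law]
= -12w^2 + 34vw + 14w - 12uw + 28uv + 20u + 4v + 10 - 14v^2    [combine like terms]

-12w^2 + 34vw + 14w - 12uw + 28uv + 20u + 4v + 10 - 14v^2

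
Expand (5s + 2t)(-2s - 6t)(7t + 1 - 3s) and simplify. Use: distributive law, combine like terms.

(5s + 2t)(-2s - 6t)(7t + 1 - 3s)
= (-10s^2 - 30st - 4st - 12t^2)(7t + 1 - 3s)    [distributive law]
= (-10s^2 - 34st - 12t^2)(7t + 1 - 3s)    [combine like terms]
= -70s^2t - 10s^2 + 30s^3 - 238st^2 - 34st + 102s^2t - 84t^3 - 12t^2 + 36st^2    [distributive law]
= 32s^2t - 10s^2 + 30s^3 - 202st^2 - 34st - 84t^3 - 12t^2    [combine like terms]

32s^2t - 10s^2 + 30s^3 - 202st^2 - 34st - 84t^3 - 12t^2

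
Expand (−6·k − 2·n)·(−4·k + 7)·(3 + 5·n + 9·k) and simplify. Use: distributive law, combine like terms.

(−6·k − 2·n)·(−4·k + 7)·(3 + 5·n + 9·k)
= (24·k^2 − 42·k + 8·k·n − 14·n)·(3 + 5·n + 9·k)    [distributive law]
= 72·k^2 + 120·k^2·n + 216·k^3 − 126·k − 210·k·n − 378·k^2 + 24·k·n + 40·k·n^2 + 72·k^2·n − 42·n − 70·n^2 − 126·k·n    [distributive law]
= −306·k^2 + 192·k^2·n + 216·k^3 − 126·k − 312·k·n + 40·k·n^2 − 42·n − 70·n^2    [combine like terms]

−306·k^2 + 192·k^2·n + 216·k^3 − 126·k − 312·k·n + 40·k·n^2 − 42·n − 70·n^2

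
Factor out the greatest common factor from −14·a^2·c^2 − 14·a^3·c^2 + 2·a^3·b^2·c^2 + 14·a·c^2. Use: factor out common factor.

−14·a^2·c^2 − 14·a^3·c^2 + 2·a^3·b^2·c^2 + 14·a·c^2
= 2(−7·a^2·c^2 − 7·a^3·c^2 + a^3·b^2·c^2 + 7·a·c^2)    [factor out 2]
= 2·a·c^2(−7·a − 7·a^2 + a^2·b^2 + 7)    [factor out a·c^2]

2·a·c^2(−7·a − 7·a^2 + a^2·b^2 + 7)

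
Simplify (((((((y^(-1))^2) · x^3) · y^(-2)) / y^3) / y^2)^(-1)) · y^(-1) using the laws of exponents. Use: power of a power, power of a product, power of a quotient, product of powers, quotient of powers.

(((((((y^(-1))^2) · x^3) · y^(-2)) / y^3) / y^2)^(-1)) · y^(-1)
= (((((((y^(-1))^2) · x^3) · y^(-2)) / y^3)^(-1)) / ((y^2)^(-1))) · y^(-1)    [power of a quotient]
= (((((((y^(-1))^2) · x^3) · y^(-2))^(-1)) / ((y^3)^(-1))) / ((y^2)^(-1))) · y^(-1)    [power of a quotient]
= (((((((y^(-1))^2) · x^3)^(-1)) · ((y^(-2))^(-1))) / ((y^3)^(-1))) / ((y^2)^(-1))) · y^(-1)    [power of a product]
= (((((((y^(-1))^2)^(-1)) · ((x^3)^(-1))) · ((y^(-2))^(-1))) / ((y^3)^(-1))) / ((y^2)^(-1))) · y^(-1)    [power of a product]
= ((((((y^(-1))^(-2)) · ((x^3)^(-1))) · ((y^(-2))^(-1))) / ((y^3)^(-1))) / ((y^2)^(-1))) · y^(-1)    [power of a power]
= ((((y^2 · ((x^3)^(-1))) · ((y^(-2))^(-1))) / ((y^3)^(-1))) / ((y^2)^(-1))) · y^(-1)    [power of a power]
= ((((y^2 · x^(-3)) · ((y^(-2))^(-1))) / ((y^3)^(-1))) / ((y^2)^(-1))) · y^(-1)    [power of a power]
= ((((y^2 · x^(-3)) · y^2) / ((y^3)^(-1))) / ((y^2)^(-1))) · y^(-1)    [power of a power]
= ((((y^2 · x^(-3)) · y^2) / y^(-3)) / ((y^2)^(-1))) · y^(-1)    [power of a power]
= ((((y^2 · x^(-3)) · y^2) / y^(-3)) / y^(-2)) · y^(-1)    [power of a power]
= x^(-3)y^8    [quotient of powers; product of powers]

x^(-3)y^8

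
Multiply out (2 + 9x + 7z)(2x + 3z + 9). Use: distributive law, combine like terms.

(2 + 9x + 7z)(2x + 3z + 9)
= 4x + 6z + 18 + 18x² + 27xz + 81x + 14xz + 21z² + 63z    [distributive law]
= 85x + 69z + 18 + 18x² + 41xz + 21z²    [combine like terms]

85x + 69z + 18 + 18x² + 41xz + 21z²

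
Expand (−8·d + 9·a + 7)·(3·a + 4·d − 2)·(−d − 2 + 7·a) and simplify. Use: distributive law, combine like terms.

(−8·d + 9·a + 7)·(3·a + 4·d − 2)·(−d − 2 + 7·a)
= (−24·a·d − 32·d^2 + 16·d + 27·a^2 + 36·a·d − 18·a + 21·a + 28·d − 14)·(−d − 2 + 7·a)    [distributive law]
= (12·a·d − 32·d^2 + 44·d + 27·a^2 + 3·a − 14)·(−d − 2 + 7·a)    [combine like terms]
= −12·a·d^2 − 24·a·d + 84·a^2·d + 32·d^3 + 64·d^2 − 224·a·d^2 − 44·d^2 − 88·d + 308·a·d − 27·a^2·d − 54·a^2 + 189·a^3 − 3·a·d − 6·a + 21·a^2 + 14·d + 28 − 98·a    [distributive law]
= −236·a·d^2 + 281·a·d + 57·a^2·d + 32·d^3 + 20·d^2 − 74·d − 33·a^2 + 189·a^3 − 104·a + 28    [combine like terms]

−236·a·d^2 + 281·a·d + 57·a^2·d + 32·d^3 + 20·d^2 − 74·d − 33·a^2 + 189·a^3 − 104·a + 28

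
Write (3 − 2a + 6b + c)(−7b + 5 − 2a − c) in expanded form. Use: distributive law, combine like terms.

9b + 15 − 16a + 2c + 2ab + 4a² − 42b² − 13bc − c²

(3 − 2a + 6b + c)(−7b + 5 − 2a − c)
= −21b + 15 − 6a − 3c + 14ab − 10a + 4a² + 2ac − 42b² + 30b − 12ab − 6bc − 7bc + 5c − 2ac − c²    [distributive law]
= 9b + 15 − 16a + 2c + 2ab + 4a² − 42b² − 13bc − c²    [combine like terms]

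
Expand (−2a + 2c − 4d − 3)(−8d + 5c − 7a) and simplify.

44ad − 24ac + 14a² − 36cd + 10c² + 32d² + 24d − 15c + 21a

(−2a + 2c − 4d − 3)(−8d + 5c − 7a)
= 16ad − 10ac + 14a² − 16cd + 10c² − 14ac + 32d² − 20cd + 28ad + 24d − 15c + 21a    [distributive law]
= 44ad − 24ac + 14a² − 36cd + 10c² + 32d² + 24d − 15c + 21a    [combine like terms]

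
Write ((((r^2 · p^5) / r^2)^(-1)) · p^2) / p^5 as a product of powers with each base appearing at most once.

p^(-8)

((((r^2 · p^5) / r^2)^(-1)) · p^2) / p^5
= ((((r^2 · p^5)^(-1)) / ((r^2)^(-1))) · p^2) / p^5    [power of a quotient]
= (((((r^2)^(-1)) · ((p^5)^(-1))) / ((r^2)^(-1))) · p^2) / p^5    [power of a product]
= (((r^(-2) · ((p^5)^(-1))) / ((r^2)^(-1))) · p^2) / p^5    [power of a power]
= (((r^(-2) · p^(-5)) / ((r^2)^(-1))) · p^2) / p^5    [power of a power]
= (((r^(-2) · p^(-5)) / r^(-2)) · p^2) / p^5    [power of a power]
= p^(-8)    [quotient of powers; product of powers]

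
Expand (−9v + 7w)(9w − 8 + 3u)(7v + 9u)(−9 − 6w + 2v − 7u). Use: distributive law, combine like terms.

1295v²w + 4284v²w² − 1134v³w + 3939uv²w + 3086uvw + 1539uvw² + 5910u²vw − 4536v² + 1008v³ − 531uv² − 5832uv − 2349u²v − 378uv³ + 837u²v² + 1701u³v − 1617vw² − 2646vw³ − 2079uw² − 3402uw³ − 5103u²w² + 3528vw + 4536uw + 1827u²w − 1323u³w

(−9v + 7w)(9w − 8 + 3u)(7v + 9u)(−9 − 6w + 2v − 7u)
= (−81vw + 72v − 27uv + 63w² − 56w + 21uw)(7v + 9u)(−9 − 6w + 2v − 7u)    [distributive law]
= (−567v²w − 729uvw + 504v² + 648uv − 189uv² − 243u²v + 441vw² + 567uw² − 392vw − 504uw + 147uvw + 189u²w)(−9 − 6w + 2v − 7u)    [distributive law]
= (−567v²w − 582uvw + 504v² + 648uv − 189uv² − 243u²v + 441vw² + 567uw² − 392vw − 504uw + 189u²w)(−9 − 6w + 2v − 7u)    [combine like terms]
= 5103v²w + 3402v²w² − 1134v³w + 3969uv²w + 5238uvw + 3492uvw² − 1164uv²w + 4074u²vw − 4536v² − 3024v²w + 1008v³ − 3528uv² − 5832uv − 3888uvw + 1296uv² − 4536u²v + 1701uv² + 1134uv²w − 378uv³ + 1323u²v² + 2187u²v + 1458u²vw − 486u²v² + 1701u³v − 3969vw² − 2646vw³ + 882v²w² − 3087uvw² − 5103uw² − 3402uw³ + 1134uvw² − 3969u²w² + 3528vw + 2352vw² − 784v²w + 2744uvw + 4536uw + 3024uw² − 1008uvw + 3528u²w − 1701u²w − 1134u²w² + 378u²vw − 1323u³w    [distributive law]
= 1295v²w + 4284v²w² − 1134v³w + 3939uv²w + 3086uvw + 1539uvw² + 5910u²vw − 4536v² + 1008v³ − 531uv² − 5832uv − 2349u²v − 378uv³ + 837u²v² + 1701u³v − 1617vw² − 2646vw³ − 2079uw² − 3402uw³ − 5103u²w² + 3528vw + 4536uw + 1827u²w − 1323u³w    [combine like terms]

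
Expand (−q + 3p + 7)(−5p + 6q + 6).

(−q + 3p + 7)(−5p + 6q + 6)
= 5pq − 6q² − 6q − 15p² + 18pq + 18p − 35p + 42q + 42    [distributive law]
= 23pq − 6q² + 36q − 15p² − 17p + 42    [combine like terms]

23pq − 6q² + 36q − 15p² − 17p + 42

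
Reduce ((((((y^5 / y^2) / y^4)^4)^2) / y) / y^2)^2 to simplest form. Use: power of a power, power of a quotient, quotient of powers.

((((((y^5 / y^2) / y^4)^4)^2) / y) / y^2)^2
= ((((((y^5 / y^2) / y^4)^4)^2) / y)^2) / ((y^2)^2)    [power of a quotient]
= ((((((y^5 / y^2) / y^4)^4)^2)^2) / (y^2)) / ((y^2)^2)    [power of a quotient]
= (((((y^5 / y^2) / y^4)^4)^4) / (y^2)) / ((y^2)^2)    [power of a power]
= ((((y^5 / y^2) / y^4)^16) / (y^2)) / ((y^2)^2)    [power of a power]
= ((((y^5 / y^2)^16) / ((y^4)^16)) / (y^2)) / ((y^2)^2)    [power of a quotient]
= (((((y^5)^16) / ((y^2)^16)) / ((y^4)^16)) / (y^2)) / ((y^2)^2)    [power of a quotient]
= (((y^80 / ((y^2)^16)) / ((y^4)^16)) / (y^2)) / ((y^2)^2)    [power of a power]
= (((y^80 / y^32) / ((y^4)^16)) / (y^2)) / ((y^2)^2)    [power of a power]
= ((y^48 / ((y^4)^16)) / (y^2)) / ((y^2)^2)    [quotient of powers]
= ((y^48 / y^64) / (y^2)) / ((y^2)^2)    [power of a power]
= (y^(-16) / (y^2)) / ((y^2)^2)    [quotient of powers]
= y^(-18) / ((y^2)^2)    [quotient of powers]
= y^(-18) / y^4    [power of a power]
= y^(-22)    [quotient of powers]

y^(-22)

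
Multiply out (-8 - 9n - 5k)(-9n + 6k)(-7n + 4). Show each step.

(-8 - 9n - 5k)(-9n + 6k)(-7n + 4)
= (72n - 48k + 81n² - 54kn + 45kn - 30k²)(-7n + 4)    [distributive law]
= (72n - 48k + 81n² - 9kn - 30k²)(-7n + 4)    [combine like terms]
= -504n² + 288n + 336kn - 192k - 567n³ + 324n² + 63kn² - 36kn + 210k²n - 120k²    [distributive law]
= -180n² + 288n + 300kn - 192k - 567n³ + 63kn² + 210k²n - 120k²    [combine like terms]

-180n² + 288n + 300kn - 192k - 567n³ + 63kn² + 210k²n - 120k²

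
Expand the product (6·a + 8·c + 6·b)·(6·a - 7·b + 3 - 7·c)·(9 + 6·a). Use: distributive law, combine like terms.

432·a² + 216·a³ + 54·a·b - 36·a²·b + 162·a + 198·a·c + 36·a²·c - 882·b·c - 588·a·b·c + 216·c - 504·c² - 336·a·c² - 378·b² - 252·a·b² + 162·b

(6·a + 8·c + 6·b)·(6·a - 7·b + 3 - 7·c)·(9 + 6·a)
= (36·a² - 42·a·b + 18·a - 42·a·c + 48·a·c - 56·b·c + 24·c - 56·c² + 36·a·b - 42·b² + 18·b - 42·b·c)·(9 + 6·a)    [distributive law]
= (36·a² - 6·a·b + 18·a + 6·a·c - 98·b·c + 24·c - 56·c² - 42·b² + 18·b)·(9 + 6·a)    [combine like terms]
= 324·a² + 216·a³ - 54·a·b - 36·a²·b + 162·a + 108·a² + 54·a·c + 36·a²·c - 882·b·c - 588·a·b·c + 216·c + 144·a·c - 504·c² - 336·a·c² - 378·b² - 252·a·b² + 162·b + 108·a·b    [distributive law]
= 432·a² + 216·a³ + 54·a·b - 36·a²·b + 162·a + 198·a·c + 36·a²·c - 882·b·c - 588·a·b·c + 216·c - 504·c² - 336·a·c² - 378·b² - 252·a·b² + 162·b    [combine like terms]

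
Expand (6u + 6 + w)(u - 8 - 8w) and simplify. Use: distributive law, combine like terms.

(6u + 6 + w)(u - 8 - 8w)
= 6u² - 48u - 48uw + 6u - 48 - 48w + uw - 8w - 8w²    [distributive law]
= 6u² - 42u - 47uw - 48 - 56w - 8w²    [combine like terms]

6u² - 42u - 47uw - 48 - 56w - 8w²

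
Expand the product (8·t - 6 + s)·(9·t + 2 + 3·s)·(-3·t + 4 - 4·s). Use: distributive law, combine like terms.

(8·t - 6 + s)·(9·t + 2 + 3·s)·(-3·t + 4 - 4·s)
= (72·t^2 + 16·t + 24·s·t - 54·t - 12 - 18·s + 9·s·t + 2·s + 3·s^2)·(-3·t + 4 - 4·s)    [distributive law]
= (72·t^2 - 38·t + 33·s·t - 12 - 16·s + 3·s^2)·(-3·t + 4 - 4·s)    [combine like terms]
= -216·t^3 + 288·t^2 - 288·s·t^2 + 114·t^2 - 152·t + 152·s·t - 99·s·t^2 + 132·s·t - 132·s^2·t + 36·t - 48 + 48·s + 48·s·t - 64·s + 64·s^2 - 9·s^2·t + 12·s^2 - 12·s^3    [distributive law]
= -216·t^3 + 402·t^2 - 387·s·t^2 - 116·t + 332·s·t - 141·s^2·t - 48 - 16·s + 76·s^2 - 12·s^3    [combine like terms]

-216·t^3 + 402·t^2 - 387·s·t^2 - 116·t + 332·s·t - 141·s^2·t - 48 - 16·s + 76·s^2 - 12·s^3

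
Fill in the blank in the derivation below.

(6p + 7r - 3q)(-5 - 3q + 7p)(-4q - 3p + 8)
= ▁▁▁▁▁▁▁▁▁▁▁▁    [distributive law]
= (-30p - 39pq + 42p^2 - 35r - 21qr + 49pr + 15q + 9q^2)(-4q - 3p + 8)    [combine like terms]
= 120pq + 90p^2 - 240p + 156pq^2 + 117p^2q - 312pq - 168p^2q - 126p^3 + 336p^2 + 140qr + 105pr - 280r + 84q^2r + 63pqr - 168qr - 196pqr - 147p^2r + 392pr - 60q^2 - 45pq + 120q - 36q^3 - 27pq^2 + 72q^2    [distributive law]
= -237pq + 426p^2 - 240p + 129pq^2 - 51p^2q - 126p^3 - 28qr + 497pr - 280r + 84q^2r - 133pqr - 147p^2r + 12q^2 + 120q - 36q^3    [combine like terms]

Applying distributive law to the line above:

(-30p - 18pq + 42p^2 - 35r - 21qr + 49pr + 15q + 9q^2 - 21pq)(-4q - 3p + 8)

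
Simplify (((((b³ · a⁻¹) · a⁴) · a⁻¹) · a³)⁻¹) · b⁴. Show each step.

a⁻⁵b

(((((b³ · a⁻¹) · a⁴) · a⁻¹) · a³)⁻¹) · b⁴
= (((((b³ · a⁻¹) · a⁴) · a⁻¹)⁻¹) · ((a³)⁻¹)) · b⁴    [power of a product]
= (((((b³ · a⁻¹) · a⁴)⁻¹) · ((a⁻¹)⁻¹)) · ((a³)⁻¹)) · b⁴    [power of a product]
= (((((b³ · a⁻¹)⁻¹) · ((a⁴)⁻¹)) · ((a⁻¹)⁻¹)) · ((a³)⁻¹)) · b⁴    [power of a product]
= ((((((b³)⁻¹) · ((a⁻¹)⁻¹)) · ((a⁴)⁻¹)) · ((a⁻¹)⁻¹)) · ((a³)⁻¹)) · b⁴    [power of a product]
= ((((b⁻³ · ((a⁻¹)⁻¹)) · ((a⁴)⁻¹)) · ((a⁻¹)⁻¹)) · ((a³)⁻¹)) · b⁴    [power of a power]
= ((((b⁻³ · a) · ((a⁴)⁻¹)) · ((a⁻¹)⁻¹)) · ((a³)⁻¹)) · b⁴    [power of a power]
= ((((b⁻³ · a) · a⁻⁴) · ((a⁻¹)⁻¹)) · ((a³)⁻¹)) · b⁴    [power of a power]
= ((((b⁻³ · a) · a⁻⁴) · a) · ((a³)⁻¹)) · b⁴    [power of a power]
= ((((b⁻³ · a) · a⁻⁴) · a) · a⁻³) · b⁴    [power of a power]
= a⁻⁵b    [product of powers]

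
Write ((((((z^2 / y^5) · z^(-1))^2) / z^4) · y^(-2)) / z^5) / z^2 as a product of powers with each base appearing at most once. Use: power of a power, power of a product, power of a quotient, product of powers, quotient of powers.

y^(-12)·z^(-9)

((((((z^2 / y^5) · z^(-1))^2) / z^4) · y^(-2)) / z^5) / z^2
= ((((((z^2 / y^5)^2) · ((z^(-1))^2)) / z^4) · y^(-2)) / z^5) / z^2    [power of a product]
= (((((((z^2)^2) / ((y^5)^2)) · ((z^(-1))^2)) / z^4) · y^(-2)) / z^5) / z^2    [power of a quotient]
= (((((z^4 / ((y^5)^2)) · ((z^(-1))^2)) / z^4) · y^(-2)) / z^5) / z^2    [power of a power]
= (((((z^4 / y^10) · ((z^(-1))^2)) / z^4) · y^(-2)) / z^5) / z^2    [power of a power]
= (((((z^4 / y^10) · z^(-2)) / z^4) · y^(-2)) / z^5) / z^2    [power of a power]
= y^(-12)·z^(-9)    [quotient of powers; product of powers]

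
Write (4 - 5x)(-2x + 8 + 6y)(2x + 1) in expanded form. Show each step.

(4 - 5x)(-2x + 8 + 6y)(2x + 1)
= (-8x + 32 + 24y + 10x^2 - 40x - 30xy)(2x + 1)    [distributive law]
= (-48x + 32 + 24y + 10x^2 - 30xy)(2x + 1)    [combine like terms]
= -96x^2 - 48x + 64x + 32 + 48xy + 24y + 20x^3 + 10x^2 - 60x^2y - 30xy    [distributive law]
= -86x^2 + 16x + 32 + 18xy + 24y + 20x^3 - 60x^2y    [combine like terms]

-86x^2 + 16x + 32 + 18xy + 24y + 20x^3 - 60x^2y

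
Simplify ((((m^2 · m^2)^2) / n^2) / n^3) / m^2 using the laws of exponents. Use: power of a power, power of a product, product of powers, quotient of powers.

((((m^2 · m^2)^2) / n^2) / n^3) / m^2
= (((((m^2)^2) · ((m^2)^2)) / n^2) / n^3) / m^2    [power of a product]
= (((m^4 · ((m^2)^2)) / n^2) / n^3) / m^2    [power of a power]
= (((m^4 · m^4) / n^2) / n^3) / m^2    [power of a power]
= ((m^8 / n^2) / n^3) / m^2    [product of powers]
= m^6n^(-5)    [quotient of powers; product of powers]

m^6n^(-5)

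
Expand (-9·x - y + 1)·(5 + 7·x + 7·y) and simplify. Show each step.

(-9·x - y + 1)·(5 + 7·x + 7·y)
= -45·x - 63·x^2 - 63·x·y - 5·y - 7·x·y - 7·y^2 + 5 + 7·x + 7·y    [distributive law]
= -38·x - 63·x^2 - 70·x·y + 2·y - 7·y^2 + 5    [combine like terms]

-38·x - 63·x^2 - 70·x·y + 2·y - 7·y^2 + 5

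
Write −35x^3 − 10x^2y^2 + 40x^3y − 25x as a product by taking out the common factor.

−35x^3 − 10x^2y^2 + 40x^3y − 25x
= 5(−7x^3 − 2x^2y^2 + 8x^3y − 5x)    [factor out 5]
= 5x(−7x^2 − 2xy^2 + 8x^2y − 5)    [factor out x]

5x(−7x^2 − 2xy^2 + 8x^2y − 5)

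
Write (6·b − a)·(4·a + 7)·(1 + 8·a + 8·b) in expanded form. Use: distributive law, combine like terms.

(6·b − a)·(4·a + 7)·(1 + 8·a + 8·b)
= (24·a·b + 42·b − 4·a^2 − 7·a)·(1 + 8·a + 8·b)    [distributive law]
= 24·a·b + 192·a^2·b + 192·a·b^2 + 42·b + 336·a·b + 336·b^2 − 4·a^2 − 32·a^3 − 32·a^2·b − 7·a − 56·a^2 − 56·a·b    [distributive law]
= 304·a·b + 160·a^2·b + 192·a·b^2 + 42·b + 336·b^2 − 60·a^2 − 32·a^3 − 7·a    [combine like terms]

304·a·b + 160·a^2·b + 192·a·b^2 + 42·b + 336·b^2 − 60·a^2 − 32·a^3 − 7·a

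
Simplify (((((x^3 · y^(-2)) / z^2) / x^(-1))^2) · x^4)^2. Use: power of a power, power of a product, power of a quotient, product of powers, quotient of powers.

(((((x^3 · y^(-2)) / z^2) / x^(-1))^2) · x^4)^2
= (((((x^3 · y^(-2)) / z^2) / x^(-1))^2)^2) · ((x^4)^2)    [power of a product]
= ((((x^3 · y^(-2)) / z^2) / x^(-1))^4) · ((x^4)^2)    [power of a power]
= ((((x^3 · y^(-2)) / z^2)^4) / ((x^(-1))^4)) · ((x^4)^2)    [power of a quotient]
= ((((x^3 · y^(-2))^4) / ((z^2)^4)) / ((x^(-1))^4)) · ((x^4)^2)    [power of a quotient]
= (((((x^3)^4) · ((y^(-2))^4)) / ((z^2)^4)) / ((x^(-1))^4)) · ((x^4)^2)    [power of a product]
= (((x^12 · ((y^(-2))^4)) / ((z^2)^4)) / ((x^(-1))^4)) · ((x^4)^2)    [power of a power]
= (((x^12 · y^(-8)) / ((z^2)^4)) / ((x^(-1))^4)) · ((x^4)^2)    [power of a power]
= (((x^12 · y^(-8)) / z^8) / ((x^(-1))^4)) · ((x^4)^2)    [power of a power]
= (((x^12 · y^(-8)) / z^8) / x^(-4)) · ((x^4)^2)    [power of a power]
= (((x^12 · y^(-8)) / z^8) / x^(-4)) · x^8    [power of a power]
= x^24·y^(-8)·z^(-8)    [quotient of powers; product of powers]

x^24·y^(-8)·z^(-8)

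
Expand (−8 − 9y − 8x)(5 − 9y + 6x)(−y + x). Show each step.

40y − 40x − 27y^2 + 115xy − 88x^2 − 81y^3 + 63xy^2 + 66x^2y − 48x^3

(−8 − 9y − 8x)(5 − 9y + 6x)(−y + x)
= (−40 + 72y − 48x − 45y + 81y^2 − 54xy − 40x + 72xy − 48x^2)(−y + x)    [distributive law]
= (−40 + 27y − 88x + 81y^2 + 18xy − 48x^2)(−y + x)    [combine like terms]
= 40y − 40x − 27y^2 + 27xy + 88xy − 88x^2 − 81y^3 + 81xy^2 − 18xy^2 + 18x^2y + 48x^2y − 48x^3    [distributive law]
= 40y − 40x − 27y^2 + 115xy − 88x^2 − 81y^3 + 63xy^2 + 66x^2y − 48x^3    [combine like terms]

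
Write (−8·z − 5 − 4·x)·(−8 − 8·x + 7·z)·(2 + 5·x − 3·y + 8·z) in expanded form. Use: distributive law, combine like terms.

(−8·z − 5 − 4·x)·(−8 − 8·x + 7·z)·(2 + 5·x − 3·y + 8·z)
= (64·z + 64·x·z − 56·z^2 + 40 + 40·x − 35·z + 32·x + 32·x^2 − 28·x·z)·(2 + 5·x − 3·y + 8·z)    [distributive law]
= (29·z + 36·x·z − 56·z^2 + 40 + 72·x + 32·x^2)·(2 + 5·x − 3·y + 8·z)    [combine like terms]
= 58·z + 145·x·z − 87·y·z + 232·z^2 + 72·x·z + 180·x^2·z − 108·x·y·z + 288·x·z^2 − 112·z^2 − 280·x·z^2 + 168·y·z^2 − 448·z^3 + 80 + 200·x − 120·y + 320·z + 144·x + 360·x^2 − 216·x·y + 576·x·z + 64·x^2 + 160·x^3 − 96·x^2·y + 256·x^2·z    [distributive law]
= 378·z + 793·x·z − 87·y·z + 120·z^2 + 436·x^2·z − 108·x·y·z + 8·x·z^2 + 168·y·z^2 − 448·z^3 + 80 + 344·x − 120·y + 424·x^2 − 216·x·y + 160·x^3 − 96·x^2·y    [combine like terms]

378·z + 793·x·z − 87·y·z + 120·z^2 + 436·x^2·z − 108·x·y·z + 8·x·z^2 + 168·y·z^2 − 448·z^3 + 80 + 344·x − 120·y + 424·x^2 − 216·x·y + 160·x^3 − 96·x^2·y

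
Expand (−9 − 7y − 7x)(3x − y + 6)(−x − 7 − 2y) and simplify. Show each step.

(−9 − 7y − 7x)(3x − y + 6)(−x − 7 − 2y)
= (−27x + 9y − 54 − 21xy + 7y^2 − 42y − 21x^2 + 7xy − 42x)(−x − 7 − 2y)    [distributive law]
= (−69x − 33y − 54 − 14xy + 7y^2 − 21x^2)(−x − 7 − 2y)    [combine like terms]
= 69x^2 + 483x + 138xy + 33xy + 231y + 66y^2 + 54x + 378 + 108y + 14x^2y + 98xy + 28xy^2 − 7xy^2 − 49y^2 − 14y^3 + 21x^3 + 147x^2 + 42x^2y    [distributive law]
= 216x^2 + 537x + 269xy + 339y + 17y^2 + 378 + 56x^2y + 21xy^2 − 14y^3 + 21x^3    [combine like terms]

216x^2 + 537x + 269xy + 339y + 17y^2 + 378 + 56x^2y + 21xy^2 − 14y^3 + 21x^3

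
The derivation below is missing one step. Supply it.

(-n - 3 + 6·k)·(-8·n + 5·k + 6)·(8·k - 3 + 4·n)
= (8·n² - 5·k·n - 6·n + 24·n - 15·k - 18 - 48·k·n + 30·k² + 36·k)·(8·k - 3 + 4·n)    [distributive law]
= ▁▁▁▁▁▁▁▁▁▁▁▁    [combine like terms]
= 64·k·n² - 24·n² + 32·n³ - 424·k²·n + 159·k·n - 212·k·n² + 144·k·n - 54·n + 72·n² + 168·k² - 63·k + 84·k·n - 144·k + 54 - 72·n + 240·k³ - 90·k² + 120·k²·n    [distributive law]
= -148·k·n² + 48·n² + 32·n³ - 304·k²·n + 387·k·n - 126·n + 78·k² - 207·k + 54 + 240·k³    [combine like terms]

Applying combine like terms to the line above:

(8·n² - 53·k·n + 18·n + 21·k - 18 + 30·k²)·(8·k - 3 + 4·n)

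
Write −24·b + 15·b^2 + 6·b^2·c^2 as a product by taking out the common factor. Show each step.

−24·b + 15·b^2 + 6·b^2·c^2
= 3(−8·b + 5·b^2 + 2·b^2·c^2)    [factor out 3]
= 3·b(−8 + 5·b + 2·b·c^2)    [factor out b]

3·b(−8 + 5·b + 2·b·c^2)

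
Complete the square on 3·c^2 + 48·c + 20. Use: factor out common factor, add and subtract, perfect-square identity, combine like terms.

3(c + 8)^2 − 172

3·c^2 + 48·c + 20
= 3(c^2 + 16·c) + 20    [factor out 3 from the c-terms]
= 3(c^2 + 16·c + 64 − 64) + 20    [add and subtract 64 inside the bracket]
= 3(c + 8)^2 − 192 + 20    [perfect-square identity]
= 3(c + 8)^2 − 172    [combine constants]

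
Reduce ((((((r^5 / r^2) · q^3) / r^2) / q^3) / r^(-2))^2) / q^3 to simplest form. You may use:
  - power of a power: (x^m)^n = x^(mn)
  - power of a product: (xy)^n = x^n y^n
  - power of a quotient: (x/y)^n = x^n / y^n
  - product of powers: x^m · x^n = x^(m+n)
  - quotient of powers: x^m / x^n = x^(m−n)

q^(-3)·r^6

((((((r^5 / r^2) · q^3) / r^2) / q^3) / r^(-2))^2) / q^3
= ((((((r^5 / r^2) · q^3) / r^2) / q^3)^2) / ((r^(-2))^2)) / q^3    [power of a quotient]
= ((((((r^5 / r^2) · q^3) / r^2)^2) / ((q^3)^2)) / ((r^(-2))^2)) / q^3    [power of a quotient]
= ((((((r^5 / r^2) · q^3)^2) / ((r^2)^2)) / ((q^3)^2)) / ((r^(-2))^2)) / q^3    [power of a quotient]
= ((((((r^5 / r^2)^2) · ((q^3)^2)) / ((r^2)^2)) / ((q^3)^2)) / ((r^(-2))^2)) / q^3    [power of a product]
= (((((((r^5)^2) / ((r^2)^2)) · ((q^3)^2)) / ((r^2)^2)) / ((q^3)^2)) / ((r^(-2))^2)) / q^3    [power of a quotient]
= (((((r^10 / ((r^2)^2)) · ((q^3)^2)) / ((r^2)^2)) / ((q^3)^2)) / ((r^(-2))^2)) / q^3    [power of a power]
= (((((r^10 / r^4) · ((q^3)^2)) / ((r^2)^2)) / ((q^3)^2)) / ((r^(-2))^2)) / q^3    [power of a power]
= ((((r^6 · ((q^3)^2)) / ((r^2)^2)) / ((q^3)^2)) / ((r^(-2))^2)) / q^3    [quotient of powers]
= ((((r^6 · q^6) / ((r^2)^2)) / ((q^3)^2)) / ((r^(-2))^2)) / q^3    [power of a power]
= ((((r^6 · q^6) / r^4) / ((q^3)^2)) / ((r^(-2))^2)) / q^3    [power of a power]
= ((((r^6 · q^6) / r^4) / q^6) / ((r^(-2))^2)) / q^3    [power of a power]
= ((((r^6 · q^6) / r^4) / q^6) / r^(-4)) / q^3    [power of a power]
= q^(-3)·r^6    [quotient of powers; product of powers]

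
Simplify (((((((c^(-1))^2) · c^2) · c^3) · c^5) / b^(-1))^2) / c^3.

b^2·c^13

(((((((c^(-1))^2) · c^2) · c^3) · c^5) / b^(-1))^2) / c^3
= (((((((c^(-1))^2) · c^2) · c^3) · c^5)^2) / ((b^(-1))^2)) / c^3    [power of a quotient]
= (((((((c^(-1))^2) · c^2) · c^3)^2) · ((c^5)^2)) / ((b^(-1))^2)) / c^3    [power of a product]
= (((((((c^(-1))^2) · c^2)^2) · ((c^3)^2)) · ((c^5)^2)) / ((b^(-1))^2)) / c^3    [power of a product]
= (((((((c^(-1))^2)^2) · ((c^2)^2)) · ((c^3)^2)) · ((c^5)^2)) / ((b^(-1))^2)) / c^3    [power of a product]
= ((((((c^(-1))^4) · ((c^2)^2)) · ((c^3)^2)) · ((c^5)^2)) / ((b^(-1))^2)) / c^3    [power of a power]
= ((((c^(-4) · ((c^2)^2)) · ((c^3)^2)) · ((c^5)^2)) / ((b^(-1))^2)) / c^3    [power of a power]
= ((((c^(-4) · c^4) · ((c^3)^2)) · ((c^5)^2)) / ((b^(-1))^2)) / c^3    [power of a power]
= (((c^0 · ((c^3)^2)) · ((c^5)^2)) / ((b^(-1))^2)) / c^3    [product of powers]
= (((c^0 · c^6) · ((c^5)^2)) / ((b^(-1))^2)) / c^3    [power of a power]
= ((c^6 · ((c^5)^2)) / ((b^(-1))^2)) / c^3    [product of powers]
= ((c^6 · c^10) / ((b^(-1))^2)) / c^3    [power of a power]
= (c^16 / ((b^(-1))^2)) / c^3    [product of powers]
= (c^16 / b^(-2)) / c^3    [power of a power]
= b^2·c^13    [quotient of powers]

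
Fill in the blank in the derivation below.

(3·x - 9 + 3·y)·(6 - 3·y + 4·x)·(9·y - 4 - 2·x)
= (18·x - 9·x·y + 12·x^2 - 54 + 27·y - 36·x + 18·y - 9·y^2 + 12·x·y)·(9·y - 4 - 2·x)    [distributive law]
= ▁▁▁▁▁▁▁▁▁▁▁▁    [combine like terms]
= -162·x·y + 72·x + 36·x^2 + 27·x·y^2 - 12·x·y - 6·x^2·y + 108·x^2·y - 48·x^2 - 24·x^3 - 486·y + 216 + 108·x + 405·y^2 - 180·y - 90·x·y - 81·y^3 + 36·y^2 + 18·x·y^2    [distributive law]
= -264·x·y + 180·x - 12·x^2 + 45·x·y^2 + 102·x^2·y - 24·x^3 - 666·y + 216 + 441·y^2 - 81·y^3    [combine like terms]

After combine like terms, the bracketed line is:

(-18·x + 3·x·y + 12·x^2 - 54 + 45·y - 9·y^2)·(9·y - 4 - 2·x)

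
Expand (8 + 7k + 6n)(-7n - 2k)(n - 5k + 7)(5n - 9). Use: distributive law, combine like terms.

-1372n^3 + 1190n^2 - 2156kn^2 + 907kn + 3528n - 2709k^2n + 162k^2 + 1008k + 745kn^3 + 1455k^2n^2 + 350k^3n - 630k^3 - 210n^4

(8 + 7k + 6n)(-7n - 2k)(n - 5k + 7)(5n - 9)
= (-56n - 16k - 49kn - 14k^2 - 42n^2 - 12kn)(n - 5k + 7)(5n - 9)    [distributive law]
= (-56n - 16k - 61kn - 14k^2 - 42n^2)(n - 5k + 7)(5n - 9)    [combine like terms]
= (-56n^2 + 280kn - 392n - 16kn + 80k^2 - 112k - 61kn^2 + 305k^2n - 427kn - 14k^2n + 70k^3 - 98k^2 - 42n^3 + 210kn^2 - 294n^2)(5n - 9)    [distributive law]
= (-350n^2 - 163kn - 392n - 18k^2 - 112k + 149kn^2 + 291k^2n + 70k^3 - 42n^3)(5n - 9)    [combine like terms]
= -1750n^3 + 3150n^2 - 815kn^2 + 1467kn - 1960n^2 + 3528n - 90k^2n + 162k^2 - 560kn + 1008k + 745kn^3 - 1341kn^2 + 1455k^2n^2 - 2619k^2n + 350k^3n - 630k^3 - 210n^4 + 378n^3    [distributive law]
= -1372n^3 + 1190n^2 - 2156kn^2 + 907kn + 3528n - 2709k^2n + 162k^2 + 1008k + 745kn^3 + 1455k^2n^2 + 350k^3n - 630k^3 - 210n^4    [combine like terms]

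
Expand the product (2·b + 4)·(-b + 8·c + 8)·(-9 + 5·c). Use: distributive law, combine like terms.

18·b² - 10·b²·c - 84·b·c + 80·b·c² - 108·b - 128·c + 160·c² - 288

(2·b + 4)·(-b + 8·c + 8)·(-9 + 5·c)
= (-2·b² + 16·b·c + 16·b - 4·b + 32·c + 32)·(-9 + 5·c)    [distributive law]
= (-2·b² + 16·b·c + 12·b + 32·c + 32)·(-9 + 5·c)    [combine like terms]
= 18·b² - 10·b²·c - 144·b·c + 80·b·c² - 108·b + 60·b·c - 288·c + 160·c² - 288 + 160·c    [distributive law]
= 18·b² - 10·b²·c - 84·b·c + 80·b·c² - 108·b - 128·c + 160·c² - 288    [combine like terms]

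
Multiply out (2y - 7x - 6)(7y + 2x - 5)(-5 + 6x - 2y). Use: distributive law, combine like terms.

34y² + 174xy² - 28y³ - 133xy - 242x²y + 200y + 208x² - 84x³ + 65x - 150

(2y - 7x - 6)(7y + 2x - 5)(-5 + 6x - 2y)
= (14y² + 4xy - 10y - 49xy - 14x² + 35x - 42y - 12x + 30)(-5 + 6x - 2y)    [distributive law]
= (14y² - 45xy - 52y - 14x² + 23x + 30)(-5 + 6x - 2y)    [combine like terms]
= -70y² + 84xy² - 28y³ + 225xy - 270x²y + 90xy² + 260y - 312xy + 104y² + 70x² - 84x³ + 28x²y - 115x + 138x² - 46xy - 150 + 180x - 60y    [distributive law]
= 34y² + 174xy² - 28y³ - 133xy - 242x²y + 200y + 208x² - 84x³ + 65x - 150    [combine like terms]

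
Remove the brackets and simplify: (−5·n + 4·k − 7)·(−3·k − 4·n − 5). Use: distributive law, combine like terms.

(−5·n + 4·k − 7)·(−3·k − 4·n − 5)
= 15·k·n + 20·n² + 25·n − 12·k² − 16·k·n − 20·k + 21·k + 28·n + 35    [distributive law]
= −k·n + 20·n² + 53·n − 12·k² + k + 35    [combine like terms]

−k·n + 20·n² + 53·n − 12·k² + k + 35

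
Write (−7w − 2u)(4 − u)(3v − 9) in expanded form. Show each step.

(−7w − 2u)(4 − u)(3v − 9)
= (−28w + 7uw − 8u + 2u^2)(3v − 9)    [distributive law]
= −84vw + 252w + 21uvw − 63uw − 24uv + 72u + 6u^2v − 18u^2    [distributive law]

−84vw + 252w + 21uvw − 63uw − 24uv + 72u + 6u^2v − 18u^2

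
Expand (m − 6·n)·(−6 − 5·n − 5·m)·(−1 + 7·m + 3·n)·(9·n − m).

(m − 6·n)·(−6 − 5·n − 5·m)·(−1 + 7·m + 3·n)·(9·n − m)
= (−6·m − 5·m·n − 5·m² + 36·n + 30·n² + 30·m·n)·(−1 + 7·m + 3·n)·(9·n − m)    [distributive law]
= (−6·m + 25·m·n − 5·m² + 36·n + 30·n²)·(−1 + 7·m + 3·n)·(9·n − m)    [combine like terms]
= (6·m − 42·m² − 18·m·n − 25·m·n + 175·m²·n + 75·m·n² + 5·m² − 35·m³ − 15·m²·n − 36·n + 252·m·n + 108·n² − 30·n² + 210·m·n² + 90·n³)·(9·n − m)    [distributive law]
= (6·m − 37·m² + 209·m·n + 160·m²·n + 285·m·n² − 35·m³ − 36·n + 78·n² + 90·n³)·(9·n − m)    [combine like terms]
= 54·m·n − 6·m² − 333·m²·n + 37·m³ + 1881·m·n² − 209·m²·n + 1440·m²·n² − 160·m³·n + 2565·m·n³ − 285·m²·n² − 315·m³·n + 35·m⁴ − 324·n² + 36·m·n + 702·n³ − 78·m·n² + 810·n⁴ − 90·m·n³    [distributive law]
= 90·m·n − 6·m² − 542·m²·n + 37·m³ + 1803·m·n² + 1155·m²·n² − 475·m³·n + 2475·m·n³ + 35·m⁴ − 324·n² + 702·n³ + 810·n⁴    [combine like terms]

90·m·n − 6·m² − 542·m²·n + 37·m³ + 1803·m·n² + 1155·m²·n² − 475·m³·n + 2475·m·n³ + 35·m⁴ − 324·n² + 702·n³ + 810·n⁴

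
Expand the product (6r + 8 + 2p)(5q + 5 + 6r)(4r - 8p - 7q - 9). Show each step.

(6r + 8 + 2p)(5q + 5 + 6r)(4r - 8p - 7q - 9)
= (30qr + 30r + 36r^2 + 40q + 40 + 48r + 10pq + 10p + 12pr)(4r - 8p - 7q - 9)    [distributive law]
= (30qr + 78r + 36r^2 + 40q + 40 + 10pq + 10p + 12pr)(4r - 8p - 7q - 9)    [combine like terms]
= 120qr^2 - 240pqr - 210q^2r - 270qr + 312r^2 - 624pr - 546qr - 702r + 144r^3 - 288pr^2 - 252qr^2 - 324r^2 + 160qr - 320pq - 280q^2 - 360q + 160r - 320p - 280q - 360 + 40pqr - 80p^2q - 70pq^2 - 90pq + 40pr - 80p^2 - 70pq - 90p + 48pr^2 - 96p^2r - 84pqr - 108pr    [distributive law]
= -132qr^2 - 284pqr - 210q^2r - 656qr - 12r^2 - 692pr - 542r + 144r^3 - 240pr^2 - 480pq - 280q^2 - 640q - 410p - 360 - 80p^2q - 70pq^2 - 80p^2 - 96p^2r    [combine like terms]

-132qr^2 - 284pqr - 210q^2r - 656qr - 12r^2 - 692pr - 542r + 144r^3 - 240pr^2 - 480pq - 280q^2 - 640q - 410p - 360 - 80p^2q - 70pq^2 - 80p^2 - 96p^2r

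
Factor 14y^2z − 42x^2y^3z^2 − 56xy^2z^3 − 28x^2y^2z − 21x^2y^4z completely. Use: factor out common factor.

14y^2z − 42x^2y^3z^2 − 56xy^2z^3 − 28x^2y^2z − 21x^2y^4z
= 7(2y^2z − 6x^2y^3z^2 − 8xy^2z^3 − 4x^2y^2z − 3x^2y^4z)    [factor out 7]
= 7y^2z(2 − 6x^2yz − 8xz^2 − 4x^2 − 3x^2y^2)    [factor out y^2z]

7y^2z(2 − 6x^2yz − 8xz^2 − 4x^2 − 3x^2y^2)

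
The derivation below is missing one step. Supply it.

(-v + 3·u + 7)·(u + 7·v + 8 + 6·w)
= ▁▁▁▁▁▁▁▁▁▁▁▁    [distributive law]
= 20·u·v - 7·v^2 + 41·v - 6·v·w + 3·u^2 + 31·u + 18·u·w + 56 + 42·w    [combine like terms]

Applying distributive law to the line above:

-u·v - 7·v^2 - 8·v - 6·v·w + 3·u^2 + 21·u·v + 24·u + 18·u·w + 7·u + 49·v + 56 + 42·w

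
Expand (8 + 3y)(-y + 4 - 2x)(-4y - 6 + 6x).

2y^2 - 152y + 124xy - 192 + 288x - 96x^2 + 12y^3 + 6xy^2 - 36x^2y

(8 + 3y)(-y + 4 - 2x)(-4y - 6 + 6x)
= (-8y + 32 - 16x - 3y^2 + 12y - 6xy)(-4y - 6 + 6x)    [distributive law]
= (4y + 32 - 16x - 3y^2 - 6xy)(-4y - 6 + 6x)    [combine like terms]
= -16y^2 - 24y + 24xy - 128y - 192 + 192x + 64xy + 96x - 96x^2 + 12y^3 + 18y^2 - 18xy^2 + 24xy^2 + 36xy - 36x^2y    [distributive law]
= 2y^2 - 152y + 124xy - 192 + 288x - 96x^2 + 12y^3 + 6xy^2 - 36x^2y    [combine like terms]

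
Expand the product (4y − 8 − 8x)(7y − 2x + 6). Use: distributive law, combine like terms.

28y^2 − 64xy − 32y − 32x − 48 + 16x^2

(4y − 8 − 8x)(7y − 2x + 6)
= 28y^2 − 8xy + 24y − 56y + 16x − 48 − 56xy + 16x^2 − 48x    [distributive law]
= 28y^2 − 64xy − 32y − 32x − 48 + 16x^2    [combine like terms]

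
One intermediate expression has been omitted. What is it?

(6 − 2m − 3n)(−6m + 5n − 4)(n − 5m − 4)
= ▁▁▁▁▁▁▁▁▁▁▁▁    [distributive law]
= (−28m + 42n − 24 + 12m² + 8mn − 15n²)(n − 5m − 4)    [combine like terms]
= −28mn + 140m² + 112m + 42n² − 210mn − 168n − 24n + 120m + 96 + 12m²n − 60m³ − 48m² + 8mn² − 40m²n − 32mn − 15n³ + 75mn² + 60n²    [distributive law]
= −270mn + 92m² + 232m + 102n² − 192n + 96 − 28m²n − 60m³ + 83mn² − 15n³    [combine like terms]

Applying distributive law to the line above:

(−36m + 30n − 24 + 12m² − 10mn + 8m + 18mn − 15n² + 12n)(n − 5m − 4)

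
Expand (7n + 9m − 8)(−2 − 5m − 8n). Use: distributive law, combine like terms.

(7n + 9m − 8)(−2 − 5m − 8n)
= −14n − 35mn − 56n² − 18m − 45m² − 72mn + 16 + 40m + 64n    [distributive law]
= 50n − 107mn − 56n² + 22m − 45m² + 16    [combine like terms]

50n − 107mn − 56n² + 22m − 45m² + 16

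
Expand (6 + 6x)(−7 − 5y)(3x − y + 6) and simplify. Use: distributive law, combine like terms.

(6 + 6x)(−7 − 5y)(3x − y + 6)
= (−42 − 30y − 42x − 30xy)(3x − y + 6)    [distributive law]
= −126x + 42y − 252 − 90xy + 30y^2 − 180y − 126x^2 + 42xy − 252x − 90x^2y + 30xy^2 − 180xy    [distributive law]
= −378x − 138y − 252 − 228xy + 30y^2 − 126x^2 − 90x^2y + 30xy^2    [combine like terms]

−378x − 138y − 252 − 228xy + 30y^2 − 126x^2 − 90x^2y + 30xy^2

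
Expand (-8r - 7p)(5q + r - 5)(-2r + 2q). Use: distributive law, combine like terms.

64qr² - 80q²r + 16r³ - 80r² + 80qr + 56pqr - 70pq² + 14pr² - 70pr + 70pq

(-8r - 7p)(5q + r - 5)(-2r + 2q)
= (-40qr - 8r² + 40r - 35pq - 7pr + 35p)(-2r + 2q)    [distributive law]
= 80qr² - 80q²r + 16r³ - 16qr² - 80r² + 80qr + 70pqr - 70pq² + 14pr² - 14pqr - 70pr + 70pq    [distributive law]
= 64qr² - 80q²r + 16r³ - 80r² + 80qr + 56pqr - 70pq² + 14pr² - 70pr + 70pq    [combine like terms]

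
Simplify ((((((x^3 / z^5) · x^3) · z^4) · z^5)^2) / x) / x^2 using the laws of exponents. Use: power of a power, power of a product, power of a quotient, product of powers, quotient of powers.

((((((x^3 / z^5) · x^3) · z^4) · z^5)^2) / x) / x^2
= ((((((x^3 / z^5) · x^3) · z^4)^2) · ((z^5)^2)) / x) / x^2    [power of a product]
= ((((((x^3 / z^5) · x^3)^2) · ((z^4)^2)) · ((z^5)^2)) / x) / x^2    [power of a product]
= ((((((x^3 / z^5)^2) · ((x^3)^2)) · ((z^4)^2)) · ((z^5)^2)) / x) / x^2    [power of a product]
= (((((((x^3)^2) / ((z^5)^2)) · ((x^3)^2)) · ((z^4)^2)) · ((z^5)^2)) / x) / x^2    [power of a quotient]
= (((((x^6 / ((z^5)^2)) · ((x^3)^2)) · ((z^4)^2)) · ((z^5)^2)) / x) / x^2    [power of a power]
= (((((x^6 / z^10) · ((x^3)^2)) · ((z^4)^2)) · ((z^5)^2)) / x) / x^2    [power of a power]
= (((((x^6 / z^10) · x^6) · ((z^4)^2)) · ((z^5)^2)) / x) / x^2    [power of a power]
= (((((x^6 / z^10) · x^6) · z^8) · ((z^5)^2)) / x) / x^2    [power of a power]
= (((((x^6 / z^10) · x^6) · z^8) · z^10) / x) / x^2    [power of a power]
= x^9z^8    [quotient of powers; product of powers]

x^9z^8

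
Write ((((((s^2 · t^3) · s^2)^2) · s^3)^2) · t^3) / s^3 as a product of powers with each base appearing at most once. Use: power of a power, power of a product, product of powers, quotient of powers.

s^19t^15

((((((s^2 · t^3) · s^2)^2) · s^3)^2) · t^3) / s^3
= ((((((s^2 · t^3) · s^2)^2)^2) · ((s^3)^2)) · t^3) / s^3    [power of a product]
= (((((s^2 · t^3) · s^2)^4) · ((s^3)^2)) · t^3) / s^3    [power of a power]
= (((((s^2 · t^3)^4) · ((s^2)^4)) · ((s^3)^2)) · t^3) / s^3    [power of a product]
= ((((((s^2)^4) · ((t^3)^4)) · ((s^2)^4)) · ((s^3)^2)) · t^3) / s^3    [power of a product]
= ((((s^8 · ((t^3)^4)) · ((s^2)^4)) · ((s^3)^2)) · t^3) / s^3    [power of a power]
= ((((s^8 · t^12) · ((s^2)^4)) · ((s^3)^2)) · t^3) / s^3    [power of a power]
= ((((s^8 · t^12) · s^8) · ((s^3)^2)) · t^3) / s^3    [power of a power]
= ((((s^8 · t^12) · s^8) · s^6) · t^3) / s^3    [power of a power]
= s^19t^15    [quotient of powers; product of powers]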